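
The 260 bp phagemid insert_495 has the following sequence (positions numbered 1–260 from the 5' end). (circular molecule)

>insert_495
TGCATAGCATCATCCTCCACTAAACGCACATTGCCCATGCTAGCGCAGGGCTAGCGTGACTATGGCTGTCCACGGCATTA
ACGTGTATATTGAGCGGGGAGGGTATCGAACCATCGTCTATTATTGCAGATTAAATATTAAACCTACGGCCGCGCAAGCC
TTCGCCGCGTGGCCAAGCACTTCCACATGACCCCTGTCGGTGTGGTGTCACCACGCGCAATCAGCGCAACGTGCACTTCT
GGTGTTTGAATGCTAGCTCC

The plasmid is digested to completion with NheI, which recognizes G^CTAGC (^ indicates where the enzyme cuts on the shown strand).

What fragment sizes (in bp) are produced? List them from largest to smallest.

202, 47, 11 bp

NheI sites (GCTAGC) start at positions 39, 50, 252.
NheI cuts after the first base of each site, so after positions 39, 50, 252.
Circular molecule, 3 cuts → 3 fragments:
  40–50 → 11 bp
  51–252 → 202 bp
  253–260 then 1–39 → 8 + 39 = 47 bp
Sorted largest to smallest: 202, 47, 11 bp.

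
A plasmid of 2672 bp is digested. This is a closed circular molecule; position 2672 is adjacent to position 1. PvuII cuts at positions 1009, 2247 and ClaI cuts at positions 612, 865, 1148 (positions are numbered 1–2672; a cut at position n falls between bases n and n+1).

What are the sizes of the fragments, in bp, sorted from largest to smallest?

Combined cut positions (sorted): 612, 865, 1009, 1148, 2247.
Circular molecule, 5 cuts → 5 fragments:
  865 − 612 = 253 bp
  1009 − 865 = 144 bp
  1148 − 1009 = 139 bp
  2247 − 1148 = 1099 bp
  wrap: 2672 − 2247 + 612 = 1037 bp
Sorted largest to smallest: 1099, 1037, 253, 144, 139 bp.

1099, 1037, 253, 144, 139 bp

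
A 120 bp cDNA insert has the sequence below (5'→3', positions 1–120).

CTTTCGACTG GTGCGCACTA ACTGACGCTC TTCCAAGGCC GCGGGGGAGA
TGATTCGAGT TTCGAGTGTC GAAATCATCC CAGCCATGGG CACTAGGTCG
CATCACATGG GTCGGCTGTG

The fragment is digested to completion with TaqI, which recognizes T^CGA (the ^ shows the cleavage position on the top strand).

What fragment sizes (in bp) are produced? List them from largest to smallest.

51, 51, 7, 7, 4 bp

TaqI sites (TCGA) start at positions 4, 55, 62, 69.
TaqI cuts after the first base of each site, so after positions 4, 55, 62, 69.
Linear molecule, 4 cuts → 5 fragments:
  1–4 → 4 bp
  5–55 → 51 bp
  56–62 → 7 bp
  63–69 → 7 bp
  70–120 → 51 bp
Sorted largest to smallest: 51, 51, 7, 7, 4 bp.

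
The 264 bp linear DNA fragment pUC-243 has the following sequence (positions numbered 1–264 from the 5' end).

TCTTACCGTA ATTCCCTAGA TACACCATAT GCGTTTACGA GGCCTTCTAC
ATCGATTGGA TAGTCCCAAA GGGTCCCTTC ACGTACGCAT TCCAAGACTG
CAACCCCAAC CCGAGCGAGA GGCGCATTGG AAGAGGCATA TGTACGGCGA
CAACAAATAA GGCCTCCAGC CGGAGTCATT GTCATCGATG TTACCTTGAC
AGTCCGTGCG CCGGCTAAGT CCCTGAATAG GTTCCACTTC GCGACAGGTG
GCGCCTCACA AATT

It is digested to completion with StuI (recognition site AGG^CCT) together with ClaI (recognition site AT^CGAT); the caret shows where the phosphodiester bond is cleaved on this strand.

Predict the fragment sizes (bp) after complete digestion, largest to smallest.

110, 79, 42, 23, 10 bp

StuI sites (AGGCCT) start at positions 40, 160.
StuI cuts after base 3 of each site, so after positions 42, 162.
ClaI sites (ATCGAT) start at positions 51, 184.
ClaI cuts after base 2 of each site, so after positions 52, 185.
Combined cut positions: 42, 52, 162, 185.
Linear molecule, 4 cuts → 5 fragments:
  1–42 → 42 bp
  43–52 → 10 bp
  53–162 → 110 bp
  163–185 → 23 bp
  186–264 → 79 bp
Sorted largest to smallest: 110, 79, 42, 23, 10 bp.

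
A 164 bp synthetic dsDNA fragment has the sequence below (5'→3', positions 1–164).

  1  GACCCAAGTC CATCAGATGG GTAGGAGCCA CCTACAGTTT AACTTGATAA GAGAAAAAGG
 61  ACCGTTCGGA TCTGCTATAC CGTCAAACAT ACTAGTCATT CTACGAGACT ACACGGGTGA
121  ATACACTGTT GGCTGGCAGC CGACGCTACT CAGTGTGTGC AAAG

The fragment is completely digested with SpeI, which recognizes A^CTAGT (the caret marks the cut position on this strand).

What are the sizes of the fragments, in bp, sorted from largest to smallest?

91, 73 bp

The SpeI site (ACTAGT) starts at position 91.
SpeI cuts after the first base of each site, so after position 91.
Linear molecule, 1 cut → 2 fragments:
  1–91 → 91 bp
  92–164 → 73 bp
Sorted largest to smallest: 91, 73 bp.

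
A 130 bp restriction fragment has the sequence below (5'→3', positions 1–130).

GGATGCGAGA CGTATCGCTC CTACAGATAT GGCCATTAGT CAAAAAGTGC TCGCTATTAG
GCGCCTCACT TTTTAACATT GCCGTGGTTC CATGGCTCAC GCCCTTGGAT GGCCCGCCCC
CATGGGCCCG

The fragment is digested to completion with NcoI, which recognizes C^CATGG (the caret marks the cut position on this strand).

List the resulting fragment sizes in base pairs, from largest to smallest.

NcoI sites (CCATGG) start at positions 90, 120.
NcoI cuts after the first base of each site, so after positions 90, 120.
Linear molecule, 2 cuts → 3 fragments:
  1–90 → 90 bp
  91–120 → 30 bp
  121–130 → 10 bp
Sorted largest to smallest: 90, 30, 10 bp.

90, 30, 10 bp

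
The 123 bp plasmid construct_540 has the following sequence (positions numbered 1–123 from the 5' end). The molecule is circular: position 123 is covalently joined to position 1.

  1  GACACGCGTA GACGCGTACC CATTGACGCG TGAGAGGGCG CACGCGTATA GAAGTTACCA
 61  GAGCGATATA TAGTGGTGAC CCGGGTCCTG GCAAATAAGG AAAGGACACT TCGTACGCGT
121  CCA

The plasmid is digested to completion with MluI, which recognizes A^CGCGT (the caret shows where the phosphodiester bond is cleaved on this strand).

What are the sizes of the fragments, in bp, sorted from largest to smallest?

MluI sites (ACGCGT) start at positions 4, 12, 26, 42, 115.
MluI cuts after the first base of each site, so after positions 4, 12, 26, 42, 115.
Circular molecule, 5 cuts → 5 fragments:
  5–12 → 8 bp
  13–26 → 14 bp
  27–42 → 16 bp
  43–115 → 73 bp
  116–123 then 1–4 → 8 + 4 = 12 bp
Sorted largest to smallest: 73, 16, 14, 12, 8 bp.

73, 16, 14, 12, 8 bp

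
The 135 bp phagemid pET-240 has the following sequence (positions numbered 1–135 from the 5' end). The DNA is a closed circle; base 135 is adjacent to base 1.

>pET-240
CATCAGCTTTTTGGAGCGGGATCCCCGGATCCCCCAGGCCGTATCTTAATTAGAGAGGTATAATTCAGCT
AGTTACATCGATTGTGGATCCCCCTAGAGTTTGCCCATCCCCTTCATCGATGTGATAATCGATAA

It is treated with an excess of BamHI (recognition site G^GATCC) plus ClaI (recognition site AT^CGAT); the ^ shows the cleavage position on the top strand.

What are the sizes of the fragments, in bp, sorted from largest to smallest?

51, 31, 25, 12, 8, 8 bp

BamHI sites (GGATCC) start at positions 19, 27, 86.
BamHI cuts after the first base of each site, so after positions 19, 27, 86.
ClaI sites (ATCGAT) start at positions 77, 116, 128.
ClaI cuts after base 2 of each site, so after positions 78, 117, 129.
Combined cut positions: 19, 27, 78, 86, 117, 129.
Circular molecule, 6 cuts → 6 fragments:
  20–27 → 8 bp
  28–78 → 51 bp
  79–86 → 8 bp
  87–117 → 31 bp
  118–129 → 12 bp
  130–135 then 1–19 → 6 + 19 = 25 bp
Sorted largest to smallest: 51, 31, 25, 12, 8, 8 bp.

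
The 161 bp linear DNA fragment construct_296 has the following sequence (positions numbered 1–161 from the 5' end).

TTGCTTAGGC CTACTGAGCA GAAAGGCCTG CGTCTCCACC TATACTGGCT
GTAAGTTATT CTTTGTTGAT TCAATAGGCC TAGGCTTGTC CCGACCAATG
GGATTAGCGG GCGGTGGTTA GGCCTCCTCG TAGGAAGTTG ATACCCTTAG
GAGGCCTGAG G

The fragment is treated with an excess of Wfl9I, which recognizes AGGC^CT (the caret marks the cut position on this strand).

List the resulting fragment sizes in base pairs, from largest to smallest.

Wfl9I sites (AGGCCT) start at positions 7, 24, 76, 120, 152.
Wfl9I cuts after base 4 of each site, so after positions 10, 27, 79, 123, 155.
Linear molecule, 5 cuts → 6 fragments:
  1–10 → 10 bp
  11–27 → 17 bp
  28–79 → 52 bp
  80–123 → 44 bp
  124–155 → 32 bp
  156–161 → 6 bp
Sorted largest to smallest: 52, 44, 32, 17, 10, 6 bp.

52, 44, 32, 17, 10, 6 bp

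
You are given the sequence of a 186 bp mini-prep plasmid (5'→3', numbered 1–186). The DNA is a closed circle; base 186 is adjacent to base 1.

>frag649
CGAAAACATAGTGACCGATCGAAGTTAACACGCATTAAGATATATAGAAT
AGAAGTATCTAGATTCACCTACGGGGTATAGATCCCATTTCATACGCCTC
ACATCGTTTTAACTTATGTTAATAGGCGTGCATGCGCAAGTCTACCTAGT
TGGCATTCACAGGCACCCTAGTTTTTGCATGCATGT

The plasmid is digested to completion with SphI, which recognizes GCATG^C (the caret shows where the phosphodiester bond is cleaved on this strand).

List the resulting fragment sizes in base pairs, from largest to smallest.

139, 47 bp

SphI sites (GCATGC) start at positions 130, 177.
SphI cuts after base 5 of each site (before the last base), so after positions 134, 181.
Circular molecule, 2 cuts → 2 fragments:
  135–181 → 47 bp
  182–186 then 1–134 → 5 + 134 = 139 bp
Sorted largest to smallest: 139, 47 bp.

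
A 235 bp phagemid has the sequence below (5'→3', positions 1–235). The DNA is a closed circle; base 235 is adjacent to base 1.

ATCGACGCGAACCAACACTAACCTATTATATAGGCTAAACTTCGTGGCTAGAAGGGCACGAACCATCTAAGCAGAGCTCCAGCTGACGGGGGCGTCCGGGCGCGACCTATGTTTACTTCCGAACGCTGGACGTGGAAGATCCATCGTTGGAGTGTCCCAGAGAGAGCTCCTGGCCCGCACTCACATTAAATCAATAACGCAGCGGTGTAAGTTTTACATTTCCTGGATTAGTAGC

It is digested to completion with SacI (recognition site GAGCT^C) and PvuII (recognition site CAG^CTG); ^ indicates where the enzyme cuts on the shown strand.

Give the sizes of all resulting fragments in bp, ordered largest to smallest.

SacI sites (GAGCTC) start at positions 74, 164.
SacI cuts after base 5 of each site (before the last base), so after positions 78, 168.
The PvuII site (CAGCTG) starts at position 80.
PvuII cuts after base 3 of each site, so after position 82.
Combined cut positions: 78, 82, 168.
Circular molecule, 3 cuts → 3 fragments:
  79–82 → 4 bp
  83–168 → 86 bp
  169–235 then 1–78 → 67 + 78 = 145 bp
Sorted largest to smallest: 145, 86, 4 bp.

145, 86, 4 bp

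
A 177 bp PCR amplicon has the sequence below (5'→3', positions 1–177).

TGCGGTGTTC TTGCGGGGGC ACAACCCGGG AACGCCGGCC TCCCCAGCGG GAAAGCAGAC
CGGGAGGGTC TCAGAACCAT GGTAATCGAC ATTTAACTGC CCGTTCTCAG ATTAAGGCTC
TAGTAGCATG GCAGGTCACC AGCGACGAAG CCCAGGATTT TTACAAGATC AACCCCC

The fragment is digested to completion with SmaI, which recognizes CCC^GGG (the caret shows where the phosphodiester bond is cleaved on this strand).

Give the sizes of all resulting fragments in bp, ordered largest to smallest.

150, 27 bp

The SmaI site (CCCGGG) starts at position 25.
SmaI cuts after base 3 of each site, so after position 27.
Linear molecule, 1 cut → 2 fragments:
  1–27 → 27 bp
  28–177 → 150 bp
Sorted largest to smallest: 150, 27 bp.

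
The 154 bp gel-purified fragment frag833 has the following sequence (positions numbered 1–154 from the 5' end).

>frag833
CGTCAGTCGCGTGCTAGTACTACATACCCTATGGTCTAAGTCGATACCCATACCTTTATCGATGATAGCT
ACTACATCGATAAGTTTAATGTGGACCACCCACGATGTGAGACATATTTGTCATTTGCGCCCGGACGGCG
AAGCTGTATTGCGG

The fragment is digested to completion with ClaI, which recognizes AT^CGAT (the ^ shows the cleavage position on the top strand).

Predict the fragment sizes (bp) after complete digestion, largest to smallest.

ClaI sites (ATCGAT) start at positions 58, 76.
ClaI cuts after base 2 of each site, so after positions 59, 77.
Linear molecule, 2 cuts → 3 fragments:
  1–59 → 59 bp
  60–77 → 18 bp
  78–154 → 77 bp
Sorted largest to smallest: 77, 59, 18 bp.

77, 59, 18 bp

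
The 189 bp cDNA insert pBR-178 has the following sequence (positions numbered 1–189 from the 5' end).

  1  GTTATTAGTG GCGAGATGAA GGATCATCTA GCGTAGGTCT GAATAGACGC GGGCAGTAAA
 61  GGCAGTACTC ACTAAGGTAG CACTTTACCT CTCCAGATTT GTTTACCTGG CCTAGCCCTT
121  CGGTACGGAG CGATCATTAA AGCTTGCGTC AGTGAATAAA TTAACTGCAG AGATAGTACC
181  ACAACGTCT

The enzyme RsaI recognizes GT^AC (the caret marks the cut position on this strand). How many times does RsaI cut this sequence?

GTAC occurs starting at positions 65, 123, 176.
RsaI cuts at 3 sites.

3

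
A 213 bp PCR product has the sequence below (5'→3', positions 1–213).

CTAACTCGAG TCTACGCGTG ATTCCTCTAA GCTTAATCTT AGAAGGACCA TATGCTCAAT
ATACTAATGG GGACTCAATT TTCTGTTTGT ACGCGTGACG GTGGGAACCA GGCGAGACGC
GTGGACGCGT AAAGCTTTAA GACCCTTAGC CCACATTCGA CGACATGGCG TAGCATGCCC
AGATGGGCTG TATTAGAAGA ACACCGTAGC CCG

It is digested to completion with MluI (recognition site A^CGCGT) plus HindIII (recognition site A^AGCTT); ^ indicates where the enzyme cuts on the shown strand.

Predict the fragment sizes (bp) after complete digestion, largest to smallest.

81, 62, 26, 15, 14, 8, 7 bp

MluI sites (ACGCGT) start at positions 14, 91, 117, 125.
MluI cuts after the first base of each site, so after positions 14, 91, 117, 125.
HindIII sites (AAGCTT) start at positions 29, 132.
HindIII cuts after the first base of each site, so after positions 29, 132.
Combined cut positions: 14, 29, 91, 117, 125, 132.
Linear molecule, 6 cuts → 7 fragments:
  1–14 → 14 bp
  15–29 → 15 bp
  30–91 → 62 bp
  92–117 → 26 bp
  118–125 → 8 bp
  126–132 → 7 bp
  133–213 → 81 bp
Sorted largest to smallest: 81, 62, 26, 15, 14, 8, 7 bp.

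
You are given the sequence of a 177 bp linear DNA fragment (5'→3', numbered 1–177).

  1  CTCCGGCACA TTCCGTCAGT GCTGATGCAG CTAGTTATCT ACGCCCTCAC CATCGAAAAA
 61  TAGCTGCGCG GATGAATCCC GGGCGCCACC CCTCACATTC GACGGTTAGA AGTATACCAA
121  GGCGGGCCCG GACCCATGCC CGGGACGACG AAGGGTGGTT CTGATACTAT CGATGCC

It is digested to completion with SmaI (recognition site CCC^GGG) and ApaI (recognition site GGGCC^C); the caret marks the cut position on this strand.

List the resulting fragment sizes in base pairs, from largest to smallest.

SmaI sites (CCCGGG) start at positions 78, 139.
SmaI cuts after base 3 of each site, so after positions 80, 141.
The ApaI site (GGGCCC) starts at position 124.
ApaI cuts after base 5 of each site (before the last base), so after position 128.
Combined cut positions: 80, 128, 141.
Linear molecule, 3 cuts → 4 fragments:
  1–80 → 80 bp
  81–128 → 48 bp
  129–141 → 13 bp
  142–177 → 36 bp
Sorted largest to smallest: 80, 48, 36, 13 bp.

80, 48, 36, 13 bp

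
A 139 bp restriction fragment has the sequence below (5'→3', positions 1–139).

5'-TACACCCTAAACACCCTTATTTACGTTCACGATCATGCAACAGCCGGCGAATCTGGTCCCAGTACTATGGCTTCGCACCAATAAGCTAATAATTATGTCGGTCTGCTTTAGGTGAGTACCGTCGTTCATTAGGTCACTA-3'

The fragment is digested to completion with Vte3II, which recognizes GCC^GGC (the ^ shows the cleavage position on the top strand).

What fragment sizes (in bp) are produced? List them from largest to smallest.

The Vte3II site (GCCGGC) starts at position 43.
Vte3II cuts after base 3 of each site, so after position 45.
Linear molecule, 1 cut → 2 fragments:
  1–45 → 45 bp
  46–139 → 94 bp
Sorted largest to smallest: 94, 45 bp.

94, 45 bp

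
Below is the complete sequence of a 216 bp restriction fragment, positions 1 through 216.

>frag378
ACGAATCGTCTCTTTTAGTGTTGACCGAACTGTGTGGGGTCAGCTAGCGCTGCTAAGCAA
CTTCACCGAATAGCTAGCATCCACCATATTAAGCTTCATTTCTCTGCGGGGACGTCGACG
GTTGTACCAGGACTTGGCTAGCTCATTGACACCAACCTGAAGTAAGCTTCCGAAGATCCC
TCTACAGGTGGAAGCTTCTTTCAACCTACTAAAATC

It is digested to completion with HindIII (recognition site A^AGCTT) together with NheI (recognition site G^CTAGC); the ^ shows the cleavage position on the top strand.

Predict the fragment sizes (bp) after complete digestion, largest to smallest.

46, 43, 30, 28, 27, 24, 18 bp

HindIII sites (AAGCTT) start at positions 91, 164, 192.
HindIII cuts after the first base of each site, so after positions 91, 164, 192.
NheI sites (GCTAGC) start at positions 43, 73, 137.
NheI cuts after the first base of each site, so after positions 43, 73, 137.
Combined cut positions: 43, 73, 91, 137, 164, 192.
Linear molecule, 6 cuts → 7 fragments:
  1–43 → 43 bp
  44–73 → 30 bp
  74–91 → 18 bp
  92–137 → 46 bp
  138–164 → 27 bp
  165–192 → 28 bp
  193–216 → 24 bp
Sorted largest to smallest: 46, 43, 30, 28, 27, 24, 18 bp.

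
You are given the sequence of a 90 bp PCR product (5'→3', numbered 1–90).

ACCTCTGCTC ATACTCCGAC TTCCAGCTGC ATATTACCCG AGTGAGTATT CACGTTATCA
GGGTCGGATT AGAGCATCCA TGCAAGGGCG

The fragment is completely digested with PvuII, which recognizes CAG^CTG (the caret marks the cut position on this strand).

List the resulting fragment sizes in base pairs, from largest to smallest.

The PvuII site (CAGCTG) starts at position 24.
PvuII cuts after base 3 of each site, so after position 26.
Linear molecule, 1 cut → 2 fragments:
  1–26 → 26 bp
  27–90 → 64 bp
Sorted largest to smallest: 64, 26 bp.

64, 26 bp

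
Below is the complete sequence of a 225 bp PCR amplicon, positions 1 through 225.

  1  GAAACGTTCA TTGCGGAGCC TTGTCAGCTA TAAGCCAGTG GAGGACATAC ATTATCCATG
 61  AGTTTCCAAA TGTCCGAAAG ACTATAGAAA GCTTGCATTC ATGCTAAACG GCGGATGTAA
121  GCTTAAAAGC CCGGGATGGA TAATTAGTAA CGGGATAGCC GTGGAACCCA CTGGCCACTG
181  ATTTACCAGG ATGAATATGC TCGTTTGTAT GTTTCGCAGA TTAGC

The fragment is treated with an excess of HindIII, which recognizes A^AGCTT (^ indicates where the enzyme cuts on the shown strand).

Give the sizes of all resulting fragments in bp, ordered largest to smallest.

106, 89, 30 bp

HindIII sites (AAGCTT) start at positions 89, 119.
HindIII cuts after the first base of each site, so after positions 89, 119.
Linear molecule, 2 cuts → 3 fragments:
  1–89 → 89 bp
  90–119 → 30 bp
  120–225 → 106 bp
Sorted largest to smallest: 106, 89, 30 bp.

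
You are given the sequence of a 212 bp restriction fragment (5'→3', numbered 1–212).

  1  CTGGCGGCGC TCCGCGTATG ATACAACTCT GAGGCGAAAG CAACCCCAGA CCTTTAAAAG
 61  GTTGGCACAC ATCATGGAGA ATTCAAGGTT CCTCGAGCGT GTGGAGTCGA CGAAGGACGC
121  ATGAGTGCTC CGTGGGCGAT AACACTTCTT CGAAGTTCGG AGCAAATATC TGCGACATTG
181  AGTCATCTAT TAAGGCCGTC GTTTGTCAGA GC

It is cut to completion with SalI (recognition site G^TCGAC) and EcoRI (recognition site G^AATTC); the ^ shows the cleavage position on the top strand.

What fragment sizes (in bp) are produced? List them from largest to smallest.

The SalI site (GTCGAC) starts at position 106.
SalI cuts after the first base of each site, so after position 106.
The EcoRI site (GAATTC) starts at position 79.
EcoRI cuts after the first base of each site, so after position 79.
Combined cut positions: 79, 106.
Linear molecule, 2 cuts → 3 fragments:
  1–79 → 79 bp
  80–106 → 27 bp
  107–212 → 106 bp
Sorted largest to smallest: 106, 79, 27 bp.

106, 79, 27 bp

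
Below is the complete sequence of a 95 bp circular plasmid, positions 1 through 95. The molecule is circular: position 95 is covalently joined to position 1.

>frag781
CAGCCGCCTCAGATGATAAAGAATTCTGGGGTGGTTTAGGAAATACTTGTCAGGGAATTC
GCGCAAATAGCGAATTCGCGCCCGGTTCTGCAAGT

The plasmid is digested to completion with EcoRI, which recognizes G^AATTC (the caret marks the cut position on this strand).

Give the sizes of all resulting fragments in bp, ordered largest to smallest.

44, 34, 17 bp

EcoRI sites (GAATTC) start at positions 21, 55, 72.
EcoRI cuts after the first base of each site, so after positions 21, 55, 72.
Circular molecule, 3 cuts → 3 fragments:
  22–55 → 34 bp
  56–72 → 17 bp
  73–95 then 1–21 → 23 + 21 = 44 bp
Sorted largest to smallest: 44, 34, 17 bp.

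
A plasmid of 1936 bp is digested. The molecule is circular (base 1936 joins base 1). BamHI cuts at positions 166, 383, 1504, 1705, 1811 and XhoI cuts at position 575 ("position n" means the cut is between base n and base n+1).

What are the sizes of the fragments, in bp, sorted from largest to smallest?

Combined cut positions (sorted): 166, 383, 575, 1504, 1705, 1811.
Circular molecule, 6 cuts → 6 fragments:
  383 − 166 = 217 bp
  575 − 383 = 192 bp
  1504 − 575 = 929 bp
  1705 − 1504 = 201 bp
  1811 − 1705 = 106 bp
  wrap: 1936 − 1811 + 166 = 291 bp
Sorted largest to smallest: 929, 291, 217, 201, 192, 106 bp.

929, 291, 217, 201, 192, 106 bp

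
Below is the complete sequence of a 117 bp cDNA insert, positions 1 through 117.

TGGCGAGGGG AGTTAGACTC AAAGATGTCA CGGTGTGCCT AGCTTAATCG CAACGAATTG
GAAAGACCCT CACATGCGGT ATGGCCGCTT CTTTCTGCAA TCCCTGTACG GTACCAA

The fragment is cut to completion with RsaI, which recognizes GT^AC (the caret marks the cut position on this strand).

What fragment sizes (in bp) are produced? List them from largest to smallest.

RsaI sites (GTAC) start at positions 106, 111.
RsaI cuts after base 2 of each site, so after positions 107, 112.
Linear molecule, 2 cuts → 3 fragments:
  1–107 → 107 bp
  108–112 → 5 bp
  113–117 → 5 bp
Sorted largest to smallest: 107, 5, 5 bp.

107, 5, 5 bp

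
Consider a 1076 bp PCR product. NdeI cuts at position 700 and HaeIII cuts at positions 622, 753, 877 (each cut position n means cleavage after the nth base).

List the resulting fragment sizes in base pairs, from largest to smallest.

Combined cut positions (sorted): 622, 700, 753, 877.
Linear molecule, 4 cuts → 5 fragments:
  622 − 0 = 622 bp
  700 − 622 = 78 bp
  753 − 700 = 53 bp
  877 − 753 = 124 bp
  1076 − 877 = 199 bp
Sorted largest to smallest: 622, 199, 124, 78, 53 bp.

622, 199, 124, 78, 53 bp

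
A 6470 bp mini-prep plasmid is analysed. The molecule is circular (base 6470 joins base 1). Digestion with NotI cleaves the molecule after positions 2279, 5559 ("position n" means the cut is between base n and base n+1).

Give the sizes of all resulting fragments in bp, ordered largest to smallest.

3280, 3190 bp

Circular molecule, 2 cuts → 2 fragments:
  5559 − 2279 = 3280 bp
  wrap: 6470 − 5559 + 2279 = 3190 bp
Sorted largest to smallest: 3280, 3190 bp.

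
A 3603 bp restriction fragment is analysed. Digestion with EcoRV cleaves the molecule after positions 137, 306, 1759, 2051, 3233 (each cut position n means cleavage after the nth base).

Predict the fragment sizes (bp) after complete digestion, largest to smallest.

Linear molecule, 5 cuts → 6 fragments:
  137 − 0 = 137 bp
  306 − 137 = 169 bp
  1759 − 306 = 1453 bp
  2051 − 1759 = 292 bp
  3233 − 2051 = 1182 bp
  3603 − 3233 = 370 bp
Sorted largest to smallest: 1453, 1182, 370, 292, 169, 137 bp.

1453, 1182, 370, 292, 169, 137 bp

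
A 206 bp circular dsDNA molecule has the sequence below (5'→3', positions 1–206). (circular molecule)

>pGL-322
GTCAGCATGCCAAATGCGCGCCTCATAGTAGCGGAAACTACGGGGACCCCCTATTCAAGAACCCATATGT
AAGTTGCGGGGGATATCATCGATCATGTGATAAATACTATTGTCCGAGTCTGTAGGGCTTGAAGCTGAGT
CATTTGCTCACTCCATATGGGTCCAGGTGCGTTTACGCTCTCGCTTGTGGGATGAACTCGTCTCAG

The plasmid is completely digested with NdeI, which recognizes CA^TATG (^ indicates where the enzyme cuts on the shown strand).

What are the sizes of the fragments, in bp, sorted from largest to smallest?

116, 90 bp

NdeI sites (CATATG) start at positions 64, 154.
NdeI cuts after base 2 of each site, so after positions 65, 155.
Circular molecule, 2 cuts → 2 fragments:
  66–155 → 90 bp
  156–206 then 1–65 → 51 + 65 = 116 bp
Sorted largest to smallest: 116, 90 bp.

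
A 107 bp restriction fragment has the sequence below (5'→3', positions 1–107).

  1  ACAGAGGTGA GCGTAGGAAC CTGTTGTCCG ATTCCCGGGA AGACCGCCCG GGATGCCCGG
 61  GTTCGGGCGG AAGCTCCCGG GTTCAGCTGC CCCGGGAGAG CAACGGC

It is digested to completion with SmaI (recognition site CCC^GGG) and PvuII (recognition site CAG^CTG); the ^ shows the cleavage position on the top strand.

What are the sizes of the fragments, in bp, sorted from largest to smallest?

SmaI sites (CCCGGG) start at positions 34, 47, 56, 76, 91.
SmaI cuts after base 3 of each site, so after positions 36, 49, 58, 78, 93.
The PvuII site (CAGCTG) starts at position 84.
PvuII cuts after base 3 of each site, so after position 86.
Combined cut positions: 36, 49, 58, 78, 86, 93.
Linear molecule, 6 cuts → 7 fragments:
  1–36 → 36 bp
  37–49 → 13 bp
  50–58 → 9 bp
  59–78 → 20 bp
  79–86 → 8 bp
  87–93 → 7 bp
  94–107 → 14 bp
Sorted largest to smallest: 36, 20, 14, 13, 9, 8, 7 bp.

36, 20, 14, 13, 9, 8, 7 bp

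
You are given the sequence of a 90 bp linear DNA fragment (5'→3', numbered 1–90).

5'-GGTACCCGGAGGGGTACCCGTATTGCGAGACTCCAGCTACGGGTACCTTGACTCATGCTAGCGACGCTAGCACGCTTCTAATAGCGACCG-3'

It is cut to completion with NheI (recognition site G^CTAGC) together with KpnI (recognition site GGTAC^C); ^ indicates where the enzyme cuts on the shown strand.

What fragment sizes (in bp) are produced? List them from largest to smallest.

NheI sites (GCTAGC) start at positions 57, 66.
NheI cuts after the first base of each site, so after positions 57, 66.
KpnI sites (GGTACC) start at positions 1, 13, 42.
KpnI cuts after base 5 of each site (before the last base), so after positions 5, 17, 46.
Combined cut positions: 5, 17, 46, 57, 66.
Linear molecule, 5 cuts → 6 fragments:
  1–5 → 5 bp
  6–17 → 12 bp
  18–46 → 29 bp
  47–57 → 11 bp
  58–66 → 9 bp
  67–90 → 24 bp
Sorted largest to smallest: 29, 24, 12, 11, 9, 5 bp.

29, 24, 12, 11, 9, 5 bp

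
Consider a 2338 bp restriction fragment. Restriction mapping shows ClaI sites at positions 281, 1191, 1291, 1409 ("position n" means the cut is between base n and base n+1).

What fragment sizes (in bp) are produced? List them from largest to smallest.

929, 910, 281, 118, 100 bp

Linear molecule, 4 cuts → 5 fragments:
  281 − 0 = 281 bp
  1191 − 281 = 910 bp
  1291 − 1191 = 100 bp
  1409 − 1291 = 118 bp
  2338 − 1409 = 929 bp
Sorted largest to smallest: 929, 910, 281, 118, 100 bp.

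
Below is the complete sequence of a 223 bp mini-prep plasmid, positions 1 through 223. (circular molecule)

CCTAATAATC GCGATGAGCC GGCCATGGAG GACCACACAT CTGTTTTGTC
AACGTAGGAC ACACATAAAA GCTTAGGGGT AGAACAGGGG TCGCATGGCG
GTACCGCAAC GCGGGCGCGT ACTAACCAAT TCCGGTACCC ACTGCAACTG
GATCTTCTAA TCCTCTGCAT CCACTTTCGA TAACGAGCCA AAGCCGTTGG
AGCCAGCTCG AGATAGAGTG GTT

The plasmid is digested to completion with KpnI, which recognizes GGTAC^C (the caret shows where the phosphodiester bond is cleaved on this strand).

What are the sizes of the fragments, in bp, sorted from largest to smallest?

KpnI sites (GGTACC) start at positions 100, 134.
KpnI cuts after base 5 of each site (before the last base), so after positions 104, 138.
Circular molecule, 2 cuts → 2 fragments:
  105–138 → 34 bp
  139–223 then 1–104 → 85 + 104 = 189 bp
Sorted largest to smallest: 189, 34 bp.

189, 34 bp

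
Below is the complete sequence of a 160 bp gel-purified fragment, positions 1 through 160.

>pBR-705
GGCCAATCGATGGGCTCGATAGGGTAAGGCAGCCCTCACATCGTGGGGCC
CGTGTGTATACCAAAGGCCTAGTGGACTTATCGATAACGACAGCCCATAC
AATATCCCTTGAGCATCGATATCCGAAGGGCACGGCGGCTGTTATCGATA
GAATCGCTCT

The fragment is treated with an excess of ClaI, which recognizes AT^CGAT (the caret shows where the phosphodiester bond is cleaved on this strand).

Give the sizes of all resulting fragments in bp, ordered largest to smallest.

74, 35, 29, 15, 7 bp

ClaI sites (ATCGAT) start at positions 6, 80, 115, 144.
ClaI cuts after base 2 of each site, so after positions 7, 81, 116, 145.
Linear molecule, 4 cuts → 5 fragments:
  1–7 → 7 bp
  8–81 → 74 bp
  82–116 → 35 bp
  117–145 → 29 bp
  146–160 → 15 bp
Sorted largest to smallest: 74, 35, 29, 15, 7 bp.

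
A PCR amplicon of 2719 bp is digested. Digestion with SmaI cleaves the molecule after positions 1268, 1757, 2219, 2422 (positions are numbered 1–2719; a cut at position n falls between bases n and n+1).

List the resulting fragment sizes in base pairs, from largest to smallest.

1268, 489, 462, 297, 203 bp

Linear molecule, 4 cuts → 5 fragments:
  1268 − 0 = 1268 bp
  1757 − 1268 = 489 bp
  2219 − 1757 = 462 bp
  2422 − 2219 = 203 bp
  2719 − 2422 = 297 bp
Sorted largest to smallest: 1268, 489, 462, 297, 203 bp.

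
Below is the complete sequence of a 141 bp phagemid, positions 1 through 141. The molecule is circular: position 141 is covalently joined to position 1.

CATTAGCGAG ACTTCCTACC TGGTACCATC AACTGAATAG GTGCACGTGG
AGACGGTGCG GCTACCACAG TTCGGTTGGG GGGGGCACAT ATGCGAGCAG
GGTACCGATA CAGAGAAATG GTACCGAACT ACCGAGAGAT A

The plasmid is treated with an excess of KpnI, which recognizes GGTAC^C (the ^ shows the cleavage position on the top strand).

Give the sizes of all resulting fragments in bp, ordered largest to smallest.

KpnI sites (GGTACC) start at positions 22, 101, 120.
KpnI cuts after base 5 of each site (before the last base), so after positions 26, 105, 124.
Circular molecule, 3 cuts → 3 fragments:
  27–105 → 79 bp
  106–124 → 19 bp
  125–141 then 1–26 → 17 + 26 = 43 bp
Sorted largest to smallest: 79, 43, 19 bp.

79, 43, 19 bp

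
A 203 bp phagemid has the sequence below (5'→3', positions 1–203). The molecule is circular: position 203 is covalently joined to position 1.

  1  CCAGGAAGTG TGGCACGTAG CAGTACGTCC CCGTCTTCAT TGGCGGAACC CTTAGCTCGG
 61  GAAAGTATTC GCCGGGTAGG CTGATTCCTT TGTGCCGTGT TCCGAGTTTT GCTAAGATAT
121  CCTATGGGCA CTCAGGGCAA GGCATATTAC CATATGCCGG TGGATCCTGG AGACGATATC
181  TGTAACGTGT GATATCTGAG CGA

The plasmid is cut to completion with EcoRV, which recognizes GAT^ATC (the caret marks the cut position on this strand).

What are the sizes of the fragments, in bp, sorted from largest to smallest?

128, 59, 16 bp

EcoRV sites (GATATC) start at positions 116, 175, 191.
EcoRV cuts after base 3 of each site, so after positions 118, 177, 193.
Circular molecule, 3 cuts → 3 fragments:
  119–177 → 59 bp
  178–193 → 16 bp
  194–203 then 1–118 → 10 + 118 = 128 bp
Sorted largest to smallest: 128, 59, 16 bp.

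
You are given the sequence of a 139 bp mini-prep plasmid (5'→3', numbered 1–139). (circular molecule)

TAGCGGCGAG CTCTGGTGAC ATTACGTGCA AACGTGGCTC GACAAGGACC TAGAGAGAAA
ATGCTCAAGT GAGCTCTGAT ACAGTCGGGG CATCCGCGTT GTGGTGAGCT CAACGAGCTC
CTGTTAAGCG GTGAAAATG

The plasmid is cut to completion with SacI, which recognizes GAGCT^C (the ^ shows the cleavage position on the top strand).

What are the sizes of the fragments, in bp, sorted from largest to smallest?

SacI sites (GAGCTC) start at positions 8, 71, 106, 115.
SacI cuts after base 5 of each site (before the last base), so after positions 12, 75, 110, 119.
Circular molecule, 4 cuts → 4 fragments:
  13–75 → 63 bp
  76–110 → 35 bp
  111–119 → 9 bp
  120–139 then 1–12 → 20 + 12 = 32 bp
Sorted largest to smallest: 63, 35, 32, 9 bp.

63, 35, 32, 9 bp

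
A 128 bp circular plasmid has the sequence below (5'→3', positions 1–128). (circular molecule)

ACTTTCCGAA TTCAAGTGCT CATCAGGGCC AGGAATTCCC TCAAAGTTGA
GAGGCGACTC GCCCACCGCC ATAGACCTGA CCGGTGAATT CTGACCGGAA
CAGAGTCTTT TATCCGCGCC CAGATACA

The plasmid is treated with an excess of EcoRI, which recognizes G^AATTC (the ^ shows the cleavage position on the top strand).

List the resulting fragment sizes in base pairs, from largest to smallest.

53, 50, 25 bp

EcoRI sites (GAATTC) start at positions 8, 33, 86.
EcoRI cuts after the first base of each site, so after positions 8, 33, 86.
Circular molecule, 3 cuts → 3 fragments:
  9–33 → 25 bp
  34–86 → 53 bp
  87–128 then 1–8 → 42 + 8 = 50 bp
Sorted largest to smallest: 53, 50, 25 bp.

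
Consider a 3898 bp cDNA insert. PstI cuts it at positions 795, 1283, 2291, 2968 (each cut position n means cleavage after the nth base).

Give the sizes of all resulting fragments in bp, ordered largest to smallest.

Linear molecule, 4 cuts → 5 fragments:
  795 − 0 = 795 bp
  1283 − 795 = 488 bp
  2291 − 1283 = 1008 bp
  2968 − 2291 = 677 bp
  3898 − 2968 = 930 bp
Sorted largest to smallest: 1008, 930, 795, 677, 488 bp.

1008, 930, 795, 677, 488 bp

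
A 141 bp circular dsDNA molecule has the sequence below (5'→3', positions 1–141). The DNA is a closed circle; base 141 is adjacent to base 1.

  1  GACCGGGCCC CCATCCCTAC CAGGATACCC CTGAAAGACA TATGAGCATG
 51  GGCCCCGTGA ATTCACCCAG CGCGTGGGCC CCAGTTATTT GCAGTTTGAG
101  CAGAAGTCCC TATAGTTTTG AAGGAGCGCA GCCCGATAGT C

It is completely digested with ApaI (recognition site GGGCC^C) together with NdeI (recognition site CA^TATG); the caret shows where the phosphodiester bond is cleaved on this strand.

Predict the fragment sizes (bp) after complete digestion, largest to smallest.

70, 31, 26, 14 bp

ApaI sites (GGGCCC) start at positions 5, 50, 76.
ApaI cuts after base 5 of each site (before the last base), so after positions 9, 54, 80.
The NdeI site (CATATG) starts at position 39.
NdeI cuts after base 2 of each site, so after position 40.
Combined cut positions: 9, 40, 54, 80.
Circular molecule, 4 cuts → 4 fragments:
  10–40 → 31 bp
  41–54 → 14 bp
  55–80 → 26 bp
  81–141 then 1–9 → 61 + 9 = 70 bp
Sorted largest to smallest: 70, 31, 26, 14 bp.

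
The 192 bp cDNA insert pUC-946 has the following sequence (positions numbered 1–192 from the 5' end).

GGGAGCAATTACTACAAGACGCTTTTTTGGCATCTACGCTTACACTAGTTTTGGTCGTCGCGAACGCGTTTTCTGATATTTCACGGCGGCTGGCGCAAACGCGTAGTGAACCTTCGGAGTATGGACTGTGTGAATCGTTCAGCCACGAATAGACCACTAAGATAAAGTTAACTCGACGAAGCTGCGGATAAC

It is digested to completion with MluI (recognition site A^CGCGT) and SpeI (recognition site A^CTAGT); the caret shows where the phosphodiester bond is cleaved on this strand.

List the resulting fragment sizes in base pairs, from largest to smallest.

93, 44, 35, 20 bp

MluI sites (ACGCGT) start at positions 64, 99.
MluI cuts after the first base of each site, so after positions 64, 99.
The SpeI site (ACTAGT) starts at position 44.
SpeI cuts after the first base of each site, so after position 44.
Combined cut positions: 44, 64, 99.
Linear molecule, 3 cuts → 4 fragments:
  1–44 → 44 bp
  45–64 → 20 bp
  65–99 → 35 bp
  100–192 → 93 bp
Sorted largest to smallest: 93, 44, 35, 20 bp.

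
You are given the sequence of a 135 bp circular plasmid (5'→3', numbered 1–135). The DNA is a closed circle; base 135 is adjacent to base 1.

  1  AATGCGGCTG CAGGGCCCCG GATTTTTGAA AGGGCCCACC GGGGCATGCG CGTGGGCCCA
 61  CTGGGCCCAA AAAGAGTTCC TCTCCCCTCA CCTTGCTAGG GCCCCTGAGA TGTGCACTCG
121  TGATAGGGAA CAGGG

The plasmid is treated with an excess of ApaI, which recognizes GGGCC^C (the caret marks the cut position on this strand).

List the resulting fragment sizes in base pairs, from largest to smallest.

ApaI sites (GGGCCC) start at positions 13, 32, 54, 63, 99.
ApaI cuts after base 5 of each site (before the last base), so after positions 17, 36, 58, 67, 103.
Circular molecule, 5 cuts → 5 fragments:
  18–36 → 19 bp
  37–58 → 22 bp
  59–67 → 9 bp
  68–103 → 36 bp
  104–135 then 1–17 → 32 + 17 = 49 bp
Sorted largest to smallest: 49, 36, 22, 19, 9 bp.

49, 36, 22, 19, 9 bp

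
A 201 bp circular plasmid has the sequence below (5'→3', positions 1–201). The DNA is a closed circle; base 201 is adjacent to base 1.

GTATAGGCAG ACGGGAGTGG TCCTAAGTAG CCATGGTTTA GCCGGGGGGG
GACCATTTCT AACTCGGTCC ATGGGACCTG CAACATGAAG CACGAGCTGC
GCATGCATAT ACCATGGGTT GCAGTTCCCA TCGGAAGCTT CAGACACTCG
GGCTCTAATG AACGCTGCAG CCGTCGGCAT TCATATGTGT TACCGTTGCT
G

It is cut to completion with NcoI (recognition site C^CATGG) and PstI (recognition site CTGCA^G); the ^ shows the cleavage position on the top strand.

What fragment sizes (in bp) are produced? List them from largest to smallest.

NcoI sites (CCATGG) start at positions 31, 69, 112.
NcoI cuts after the first base of each site, so after positions 31, 69, 112.
The PstI site (CTGCAG) starts at position 165.
PstI cuts after base 5 of each site (before the last base), so after position 169.
Combined cut positions: 31, 69, 112, 169.
Circular molecule, 4 cuts → 4 fragments:
  32–69 → 38 bp
  70–112 → 43 bp
  113–169 → 57 bp
  170–201 then 1–31 → 32 + 31 = 63 bp
Sorted largest to smallest: 63, 57, 43, 38 bp.

63, 57, 43, 38 bp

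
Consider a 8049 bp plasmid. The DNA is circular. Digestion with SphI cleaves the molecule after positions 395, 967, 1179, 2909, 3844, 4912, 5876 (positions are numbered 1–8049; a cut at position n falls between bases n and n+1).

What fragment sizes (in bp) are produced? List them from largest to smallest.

Circular molecule, 7 cuts → 7 fragments:
  967 − 395 = 572 bp
  1179 − 967 = 212 bp
  2909 − 1179 = 1730 bp
  3844 − 2909 = 935 bp
  4912 − 3844 = 1068 bp
  5876 − 4912 = 964 bp
  wrap: 8049 − 5876 + 395 = 2568 bp
Sorted largest to smallest: 2568, 1730, 1068, 964, 935, 572, 212 bp.

2568, 1730, 1068, 964, 935, 572, 212 bp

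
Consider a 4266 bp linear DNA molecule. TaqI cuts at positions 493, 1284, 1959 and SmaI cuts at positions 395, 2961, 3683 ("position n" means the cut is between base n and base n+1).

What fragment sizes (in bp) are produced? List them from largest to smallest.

1002, 791, 722, 675, 583, 395, 98 bp

Combined cut positions (sorted): 395, 493, 1284, 1959, 2961, 3683.
Linear molecule, 6 cuts → 7 fragments:
  395 − 0 = 395 bp
  493 − 395 = 98 bp
  1284 − 493 = 791 bp
  1959 − 1284 = 675 bp
  2961 − 1959 = 1002 bp
  3683 − 2961 = 722 bp
  4266 − 3683 = 583 bp
Sorted largest to smallest: 1002, 791, 722, 675, 583, 395, 98 bp.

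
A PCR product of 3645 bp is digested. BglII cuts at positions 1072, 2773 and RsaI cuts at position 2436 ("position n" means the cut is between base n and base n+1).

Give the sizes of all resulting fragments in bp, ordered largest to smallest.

1364, 1072, 872, 337 bp

Combined cut positions (sorted): 1072, 2436, 2773.
Linear molecule, 3 cuts → 4 fragments:
  1072 − 0 = 1072 bp
  2436 − 1072 = 1364 bp
  2773 − 2436 = 337 bp
  3645 − 2773 = 872 bp
Sorted largest to smallest: 1364, 1072, 872, 337 bp.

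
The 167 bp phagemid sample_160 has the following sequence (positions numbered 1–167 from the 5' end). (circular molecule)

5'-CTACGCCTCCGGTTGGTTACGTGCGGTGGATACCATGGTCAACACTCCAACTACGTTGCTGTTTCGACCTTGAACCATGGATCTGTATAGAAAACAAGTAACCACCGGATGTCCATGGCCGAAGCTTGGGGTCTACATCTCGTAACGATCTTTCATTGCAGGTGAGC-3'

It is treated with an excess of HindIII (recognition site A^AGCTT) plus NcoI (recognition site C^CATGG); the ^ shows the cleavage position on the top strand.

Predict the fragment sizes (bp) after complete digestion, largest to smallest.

78, 42, 38, 9 bp

The HindIII site (AAGCTT) starts at position 122.
HindIII cuts after the first base of each site, so after position 122.
NcoI sites (CCATGG) start at positions 33, 75, 113.
NcoI cuts after the first base of each site, so after positions 33, 75, 113.
Combined cut positions: 33, 75, 113, 122.
Circular molecule, 4 cuts → 4 fragments:
  34–75 → 42 bp
  76–113 → 38 bp
  114–122 → 9 bp
  123–167 then 1–33 → 45 + 33 = 78 bp
Sorted largest to smallest: 78, 42, 38, 9 bp.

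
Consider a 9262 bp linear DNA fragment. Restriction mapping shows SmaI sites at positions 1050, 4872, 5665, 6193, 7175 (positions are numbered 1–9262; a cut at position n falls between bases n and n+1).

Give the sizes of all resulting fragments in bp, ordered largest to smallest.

3822, 2087, 1050, 982, 793, 528 bp

Linear molecule, 5 cuts → 6 fragments:
  1050 − 0 = 1050 bp
  4872 − 1050 = 3822 bp
  5665 − 4872 = 793 bp
  6193 − 5665 = 528 bp
  7175 − 6193 = 982 bp
  9262 − 7175 = 2087 bp
Sorted largest to smallest: 3822, 2087, 1050, 982, 793, 528 bp.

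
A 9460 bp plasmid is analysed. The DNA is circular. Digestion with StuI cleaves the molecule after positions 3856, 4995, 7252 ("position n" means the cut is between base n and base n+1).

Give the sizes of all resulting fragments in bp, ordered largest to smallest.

6064, 2257, 1139 bp

Circular molecule, 3 cuts → 3 fragments:
  4995 − 3856 = 1139 bp
  7252 − 4995 = 2257 bp
  wrap: 9460 − 7252 + 3856 = 6064 bp
Sorted largest to smallest: 6064, 2257, 1139 bp.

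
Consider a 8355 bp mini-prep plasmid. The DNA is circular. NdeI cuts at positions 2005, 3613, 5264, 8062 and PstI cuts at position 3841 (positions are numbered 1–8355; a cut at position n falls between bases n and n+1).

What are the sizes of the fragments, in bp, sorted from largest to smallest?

Combined cut positions (sorted): 2005, 3613, 3841, 5264, 8062.
Circular molecule, 5 cuts → 5 fragments:
  3613 − 2005 = 1608 bp
  3841 − 3613 = 228 bp
  5264 − 3841 = 1423 bp
  8062 − 5264 = 2798 bp
  wrap: 8355 − 8062 + 2005 = 2298 bp
Sorted largest to smallest: 2798, 2298, 1608, 1423, 228 bp.

2798, 2298, 1608, 1423, 228 bp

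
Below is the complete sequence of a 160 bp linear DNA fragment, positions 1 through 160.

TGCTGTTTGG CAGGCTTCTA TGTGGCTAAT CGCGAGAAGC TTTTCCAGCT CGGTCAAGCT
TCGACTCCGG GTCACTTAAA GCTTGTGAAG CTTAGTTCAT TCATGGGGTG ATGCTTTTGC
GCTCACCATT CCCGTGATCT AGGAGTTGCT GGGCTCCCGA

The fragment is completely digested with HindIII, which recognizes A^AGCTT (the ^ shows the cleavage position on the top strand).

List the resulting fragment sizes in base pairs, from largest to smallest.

72, 37, 23, 19, 9 bp

HindIII sites (AAGCTT) start at positions 37, 56, 79, 88.
HindIII cuts after the first base of each site, so after positions 37, 56, 79, 88.
Linear molecule, 4 cuts → 5 fragments:
  1–37 → 37 bp
  38–56 → 19 bp
  57–79 → 23 bp
  80–88 → 9 bp
  89–160 → 72 bp
Sorted largest to smallest: 72, 37, 23, 19, 9 bp.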